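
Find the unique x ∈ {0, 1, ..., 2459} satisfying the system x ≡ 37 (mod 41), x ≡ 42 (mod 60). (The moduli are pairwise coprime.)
The moduli 41, 60 are pairwise coprime, so by the CRT there is a unique solution mod 41·60 = 2460.
Solve by successive substitution. Start with x ≡ 37 (mod 41).
  Combine with x ≡ 42 (mod 60): write x = 37 + 41·t and require 37 + 41·t ≡ 42 (mod 60), i.e. 41·t ≡ 42 − 37 ≡ 5 (mod 60). Since 41^(−1) ≡ 41 (mod 60), t ≡ 41·5 ≡ 25 (mod 60). So x ≡ 37 + 41·25 = 1062 (mod 2460).
Unique solution in [0, 2460): x = 1062.

Final answer: x ≡ 1062 (mod 2460); the representative in [0, 2460) is 1062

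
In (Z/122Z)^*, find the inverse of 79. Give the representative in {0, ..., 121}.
Apply the extended Euclidean algorithm to (122, 79), tracking rows (r, s, t) with s·122 + t·79 = r. Each division r_prev = q·r_cur + r_new produces the new row as (previous row) − q·(current row):
  row A: (122, 1, 0)   [1·122 + 0·79 = 122]
  row B: (79, 0, 1)   [0·122 + 1·79 = 79]
  122 = 1·79 + 43   → row C = row A − 1·row B = (43, 1, −1)   [check: 1·122 − 1·79 = 43]
  79 = 1·43 + 36   → row D = row B − 1·row C = (36, −1, 2)   [check: −1·122 + 2·79 = 36]
  43 = 1·36 + 7   → row E = row C − 1·row D = (7, 2, −3)   [check: 2·122 − 3·79 = 7]
  36 = 5·7 + 1   → row F = row D − 5·row E = (1, −11, 17)   [check: −11·122 + 17·79 = 1]
  7 = 7·1 + 0   → remainder 0, stop. gcd = 1 (last nonzero row F).
The gcd is 1, so 79 is invertible mod 122. The last nonzero row gives −11·122 + 17·79 = 1, so t = 17. So 79^(−1) ≡ 17 (mod 122). Verify: 79 · 17 = 1343 ≡ 1 (mod 122). ✓

Final answer: 79^(−1) ≡ 17 (mod 122)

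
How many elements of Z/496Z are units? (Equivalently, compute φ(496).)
An element a ∈ Z/496Z is a unit iff gcd(a, 496) = 1, so the number of units is φ(496). φ is multiplicative, with φ(p^e) = p^e − p^(e−1). Factorise 496 = 2^4 · 31. Then
  φ(496) = (2^4 − 2^3) · (31 − 1) = 8 · 30 = 240.

Final answer: Z/496Z has φ(496) = 240 units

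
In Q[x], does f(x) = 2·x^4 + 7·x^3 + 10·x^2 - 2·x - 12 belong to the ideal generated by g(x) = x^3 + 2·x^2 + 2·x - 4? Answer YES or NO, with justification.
YES

In Q[x] the ideal (g) consists of all multiples of g, so f ∈ (g) iff g | f, i.e. iff the remainder of f on division by g is 0. Divide f by g (g is monic, so eliminate the leading term of the running remainder at each step):
  leading term 2·x^4: subtract (2·x)·g(x) = 2·x^4 + 4·x^3 + 4·x^2 - 8·x, leaving 3·x^3 + 6·x^2 + 6·x - 12
  leading term 3·x^3: subtract (3)·g(x) = 3·x^3 + 6·x^2 + 6·x - 12, leaving 0
The remainder is 0, so f(x) = g(x) · h(x) with h(x) = 2·x + 3. Hence g | f, i.e. f ∈ (g).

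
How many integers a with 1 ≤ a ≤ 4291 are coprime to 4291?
The number of a ∈ {1, ..., 4291} with gcd(a, 4291) = 1 is by definition Euler's totient φ(4291). φ is multiplicative, with φ(p^e) = p^e − p^(e−1). Factorise 4291 = 7 · 613. Then
  φ(4291) = (7 − 1) · (613 − 1) = 6 · 612 = 3672.
So there are 3672 such integers.

Final answer: 3672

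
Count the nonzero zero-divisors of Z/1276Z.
In Z/1276Z each nonzero element is either a unit (gcd with 1276 is 1) or a zero-divisor (gcd > 1). The number of units is φ(1276): factorise 1276 = 2^2 · 11 · 29, so φ(1276) = (2^2 − 2^1) · (11 − 1) · (29 − 1) = 2 · 10 · 28 = 560. The nonzero elements number 1276 − 1 = 1275. Hence the nonzero zero-divisors number 1275 − 560 = 715.

Final answer: Z/1276Z has 715 nonzero zero-divisors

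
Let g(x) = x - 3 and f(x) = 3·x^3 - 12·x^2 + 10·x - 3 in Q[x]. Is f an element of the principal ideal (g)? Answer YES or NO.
In Q[x] the ideal (g) consists of all multiples of g, so f ∈ (g) iff g | f, i.e. iff the remainder of f on division by g is 0. Divide f by g (g is monic, so eliminate the leading term of the running remainder at each step):
  leading term 3·x^3: subtract (3·x^2)·g(x) = 3·x^3 - 9·x^2, leaving -3·x^2 + 10·x - 3
  leading term -3·x^2: subtract (-3·x)·g(x) = -3·x^2 + 9·x, leaving x - 3
  leading term x: subtract (1)·g(x) = x - 3, leaving 0
The remainder is 0, so f(x) = g(x) · h(x) with h(x) = 3·x^2 - 3·x + 1. Hence g | f, i.e. f ∈ (g).

Final answer: YES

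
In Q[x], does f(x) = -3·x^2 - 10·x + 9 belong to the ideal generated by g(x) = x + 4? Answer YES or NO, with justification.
NO

In Q[x] the ideal (g) consists of all multiples of g, so f ∈ (g) iff g | f, i.e. iff the remainder of f on division by g is 0. Divide f by g (g is monic, so eliminate the leading term of the running remainder at each step):
  leading term -3·x^2: subtract (-3·x)·g(x) = -3·x^2 - 12·x, leaving 2·x + 9
  leading term 2·x: subtract (2)·g(x) = 2·x + 8, leaving 1
The remainder r(x) = 1 ≠ 0 (and deg r < deg g), so g ∤ f, i.e. f ∉ (g).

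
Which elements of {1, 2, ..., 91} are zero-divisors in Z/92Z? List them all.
nonzero zero-divisors of Z/92Z = {2, 4, 6, 8, 10, 12, 14, 16, 18, 20, 22, 23, 24, 26, 28, 30, 32, 34, 36, 38, 40, 42, 44, 46, 48, 50, 52, 54, 56, 58, 60, 62, 64, 66, 68, 69, 70, 72, 74, 76, 78, 80, 82, 84, 86, 88, 90}

An element a ∈ Z/92Z (with a ≠ 0) is a zero-divisor iff gcd(a, 92) > 1 (because a is a unit precisely when gcd(a, n) = 1, and in Z/nZ every nonzero, non-unit element is a zero-divisor). Scan a = 1, ..., 91 and keep those with gcd(a, 92) > 1:
  gcd(2, 92) = 2, gcd(4, 92) = 4, gcd(6, 92) = 2, gcd(8, 92) = 4, gcd(10, 92) = 2, gcd(12, 92) = 4, gcd(14, 92) = 2, gcd(16, 92) = 4, gcd(18, 92) = 2, gcd(20, 92) = 4, gcd(22, 92) = 2, gcd(23, 92) = 23, gcd(24, 92) = 4, gcd(26, 92) = 2, gcd(28, 92) = 4, gcd(30, 92) = 2, gcd(32, 92) = 4, gcd(34, 92) = 2, gcd(36, 92) = 4, gcd(38, 92) = 2, gcd(40, 92) = 4, gcd(42, 92) = 2, gcd(44, 92) = 4, gcd(46, 92) = 46, gcd(48, 92) = 4, gcd(50, 92) = 2, gcd(52, 92) = 4, gcd(54, 92) = 2, gcd(56, 92) = 4, gcd(58, 92) = 2, gcd(60, 92) = 4, gcd(62, 92) = 2, gcd(64, 92) = 4, gcd(66, 92) = 2, gcd(68, 92) = 4, gcd(69, 92) = 23, gcd(70, 92) = 2, gcd(72, 92) = 4, gcd(74, 92) = 2, gcd(76, 92) = 4, gcd(78, 92) = 2, gcd(80, 92) = 4, gcd(82, 92) = 2, gcd(84, 92) = 4, gcd(86, 92) = 2, gcd(88, 92) = 4, gcd(90, 92) = 2.
All other a ∈ {1, ..., 91} have gcd(a, 92) = 1 and are units. So the nonzero zero-divisors are exactly the 47 values of a appearing in this scan.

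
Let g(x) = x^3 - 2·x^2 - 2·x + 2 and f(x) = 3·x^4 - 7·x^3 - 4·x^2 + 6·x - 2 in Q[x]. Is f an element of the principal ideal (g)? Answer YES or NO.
NO

In Q[x] the ideal (g) consists of all multiples of g, so f ∈ (g) iff g | f, i.e. iff the remainder of f on division by g is 0. Divide f by g (g is monic, so eliminate the leading term of the running remainder at each step):
  leading term 3·x^4: subtract (3·x)·g(x) = 3·x^4 - 6·x^3 - 6·x^2 + 6·x, leaving -x^3 + 2·x^2 - 2
  leading term -x^3: subtract (-1)·g(x) = -x^3 + 2·x^2 + 2·x - 2, leaving -2·x
The remainder r(x) = -2·x ≠ 0 (and deg r < deg g), so g ∤ f, i.e. f ∉ (g).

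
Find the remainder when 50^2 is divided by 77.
36

Use repeated squaring. Binary(2) = 10. Walk through the bits of the exponent 2 left-to-right: at each bit after the leading one, square the running value, then multiply by 50 if the bit is 1 (always reducing mod 77):
  bit 1 = 1 (leading): start with 50.
  bit 2 = 0: square 50^2 = 2500 ≡ 36 (mod 77).
Final value: 50^2 ≡ 36 (mod 77).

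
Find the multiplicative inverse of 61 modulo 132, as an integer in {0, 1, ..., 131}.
61^(−1) ≡ 13 (mod 132)

Apply the extended Euclidean algorithm to (132, 61), tracking rows (r, s, t) with s·132 + t·61 = r. Each division r_prev = q·r_cur + r_new produces the new row as (previous row) − q·(current row):
  row A: (132, 1, 0)   [1·132 + 0·61 = 132]
  row B: (61, 0, 1)   [0·132 + 1·61 = 61]
  132 = 2·61 + 10   → row C = row A − 2·row B = (10, 1, −2)   [check: 1·132 − 2·61 = 10]
  61 = 6·10 + 1   → row D = row B − 6·row C = (1, −6, 13)   [check: −6·132 + 13·61 = 1]
  10 = 10·1 + 0   → remainder 0, stop. gcd = 1 (last nonzero row D).
The gcd is 1, so 61 is invertible mod 132. The last nonzero row gives −6·132 + 13·61 = 1, so t = 13. So 61^(−1) ≡ 13 (mod 132). Verify: 61 · 13 = 793 ≡ 1 (mod 132). ✓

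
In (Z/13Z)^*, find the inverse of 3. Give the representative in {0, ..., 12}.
Apply the extended Euclidean algorithm to (13, 3), tracking rows (r, s, t) with s·13 + t·3 = r. Each division r_prev = q·r_cur + r_new produces the new row as (previous row) − q·(current row):
  row A: (13, 1, 0)   [1·13 + 0·3 = 13]
  row B: (3, 0, 1)   [0·13 + 1·3 = 3]
  13 = 4·3 + 1   → row C = row A − 4·row B = (1, 1, −4)   [check: 1·13 − 4·3 = 1]
  3 = 3·1 + 0   → remainder 0, stop. gcd = 1 (last nonzero row C).
The gcd is 1, so 3 is invertible mod 13. The last nonzero row gives 1·13 − 4·3 = 1, so t = −4. So 3^(−1) ≡ −4 ≡ 9 (mod 13). Verify: 3 · 9 = 27 ≡ 1 (mod 13). ✓

Final answer: 3^(−1) ≡ 9 (mod 13)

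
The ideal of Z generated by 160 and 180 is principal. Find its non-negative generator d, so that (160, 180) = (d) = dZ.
(160, 180) = (20); d = 20

In the PID Z, (a, b) is generated by gcd(a, b). Compute gcd(180, 160) with the extended Euclidean algorithm, tracking rows (r, s, t) with s·180 + t·160 = r:
  row A: (180, 1, 0)   [1·180 + 0·160 = 180]
  row B: (160, 0, 1)   [0·180 + 1·160 = 160]
  180 = 1·160 + 20   → row C = row A − 1·row B = (20, 1, −1)   [check: 1·180 − 1·160 = 20]
  160 = 8·20 + 0   → remainder 0, stop. gcd = 20 (last nonzero row C).
So gcd(160, 180) = 20, with Bézout identity 1·180 − 1·160 = 20. Containment (⊇): the Bézout identity exhibits 20 as an element of (160, 180), giving (20) ⊆ (160, 180). Containment (⊆): since 20 | 160 and 20 | 180 (160 = 20·8, 180 = 20·9), every Z-linear combination of 160 and 180 is divisible by 20, so (160, 180) ⊆ (20). Therefore (160, 180) = (20), d = 20.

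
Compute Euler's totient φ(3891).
φ(3891) = 2592

φ is multiplicative, with φ(p^e) = p^e − p^(e−1). Factorise 3891 = 3 · 1297. Then
  φ(3891) = (3 − 1) · (1297 − 1) = 2 · 1296 = 2592.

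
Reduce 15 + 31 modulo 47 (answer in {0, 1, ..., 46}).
Both summands are already reduced mod 47. 15 + 31 = 46; 46 = 0·47 + 46, so (15 + 31) mod 47 = 46.

Final answer: 46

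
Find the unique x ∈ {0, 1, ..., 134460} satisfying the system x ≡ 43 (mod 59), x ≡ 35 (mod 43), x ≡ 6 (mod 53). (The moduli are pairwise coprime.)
x ≡ 117984 (mod 134461); the representative in [0, 134461) is 117984

The moduli 59, 43, 53 are pairwise coprime, so by the CRT there is a unique solution mod 59·43·53 = 134461.
Solve by successive substitution. Start with x ≡ 43 (mod 59).
  Combine with x ≡ 35 (mod 43): write x = 43 + 59·t and require 43 + 59·t ≡ 35 (mod 43), i.e. 59·t ≡ 35 − 43 ≡ 35 (mod 43). Since 59^(−1) ≡ 35 (mod 43) (59 ≡ 16 (mod 43)), t ≡ 35·35 ≡ 21 (mod 43). So x ≡ 43 + 59·21 = 1282 (mod 2537).
  Combine with x ≡ 6 (mod 53): write x = 1282 + 2537·t and require 1282 + 2537·t ≡ 6 (mod 53), i.e. 2537·t ≡ 6 − 1282 ≡ 49 (mod 53). Since 2537^(−1) ≡ 15 (mod 53) (2537 ≡ 46 (mod 53)), t ≡ 15·49 ≡ 46 (mod 53). So x ≡ 1282 + 2537·46 = 117984 (mod 134461).
Unique solution in [0, 134461): x = 117984.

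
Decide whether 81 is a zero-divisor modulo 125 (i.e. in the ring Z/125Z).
NO

gcd(81, 125) = 1, so 81 is a unit in Z/125Z (it has a multiplicative inverse). A unit cannot be a zero-divisor: if 81·b ≡ 0 then multiplying both sides by 81^(−1) gives b ≡ 0. So 81 is not a zero-divisor.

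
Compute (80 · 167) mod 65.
Reduce the factors first: 80 ≡ 15, 167 ≡ 37 (mod 65), so 80 · 167 ≡ 15 · 37 (mod 65). 15 · 37 = 555. Dividing by 65: 555 = 8·65 + 35. So (80 · 167) mod 65 = 35.

Final answer: 35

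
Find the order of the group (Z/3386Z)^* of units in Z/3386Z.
|(Z/3386Z)^*| = 1692

(Z/3386Z)^* consists of the classes a with gcd(a, 3386) = 1, so its order is φ(3386). φ is multiplicative, with φ(p^e) = p^e − p^(e−1). Factorise 3386 = 2 · 1693. Then
  φ(3386) = (2 − 1) · (1693 − 1) = 1 · 1692 = 1692.
Thus |(Z/3386Z)^*| = 1692.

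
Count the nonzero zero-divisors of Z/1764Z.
Z/1764Z has 1259 nonzero zero-divisors

In Z/1764Z each nonzero element is either a unit (gcd with 1764 is 1) or a zero-divisor (gcd > 1). The number of units is φ(1764): factorise 1764 = 2^2 · 3^2 · 7^2, so φ(1764) = (2^2 − 2^1) · (3^2 − 3^1) · (7^2 − 7^1) = 2 · 6 · 42 = 504. The nonzero elements number 1764 − 1 = 1763. Hence the nonzero zero-divisors number 1763 − 504 = 1259.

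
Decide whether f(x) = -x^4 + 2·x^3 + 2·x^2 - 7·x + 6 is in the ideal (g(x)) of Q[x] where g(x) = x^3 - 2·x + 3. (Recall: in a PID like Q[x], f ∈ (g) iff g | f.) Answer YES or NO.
YES

In Q[x] the ideal (g) consists of all multiples of g, so f ∈ (g) iff g | f, i.e. iff the remainder of f on division by g is 0. Divide f by g (g is monic, so eliminate the leading term of the running remainder at each step):
  leading term -x^4: subtract (-x)·g(x) = -x^4 + 2·x^2 - 3·x, leaving 2·x^3 - 4·x + 6
  leading term 2·x^3: subtract (2)·g(x) = 2·x^3 - 4·x + 6, leaving 0
The remainder is 0, so f(x) = g(x) · h(x) with h(x) = 2 - x. Hence g | f, i.e. f ∈ (g).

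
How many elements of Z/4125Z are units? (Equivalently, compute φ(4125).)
Z/4125Z has φ(4125) = 2000 units

An element a ∈ Z/4125Z is a unit iff gcd(a, 4125) = 1, so the number of units is φ(4125). φ is multiplicative, with φ(p^e) = p^e − p^(e−1). Factorise 4125 = 3 · 5^3 · 11. Then
  φ(4125) = (3 − 1) · (5^3 − 5^2) · (11 − 1) = 2 · 100 · 10 = 2000.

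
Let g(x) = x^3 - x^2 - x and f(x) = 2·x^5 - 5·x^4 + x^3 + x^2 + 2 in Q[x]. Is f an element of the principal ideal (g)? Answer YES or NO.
NO

In Q[x] the ideal (g) consists of all multiples of g, so f ∈ (g) iff g | f, i.e. iff the remainder of f on division by g is 0. Divide f by g (g is monic, so eliminate the leading term of the running remainder at each step):
  leading term 2·x^5: subtract (2·x^2)·g(x) = 2·x^5 - 2·x^4 - 2·x^3, leaving -3·x^4 + 3·x^3 + x^2 + 2
  leading term -3·x^4: subtract (-3·x)·g(x) = -3·x^4 + 3·x^3 + 3·x^2, leaving 2 - 2·x^2
The remainder r(x) = 2 - 2·x^2 ≠ 0 (and deg r < deg g), so g ∤ f, i.e. f ∉ (g).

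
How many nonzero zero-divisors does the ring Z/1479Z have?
In Z/1479Z each nonzero element is either a unit (gcd with 1479 is 1) or a zero-divisor (gcd > 1). The number of units is φ(1479): factorise 1479 = 3 · 17 · 29, so φ(1479) = (3 − 1) · (17 − 1) · (29 − 1) = 2 · 16 · 28 = 896. The nonzero elements number 1479 − 1 = 1478. Hence the nonzero zero-divisors number 1478 − 896 = 582.

Final answer: Z/1479Z has 582 nonzero zero-divisors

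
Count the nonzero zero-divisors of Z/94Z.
Z/94Z has 47 nonzero zero-divisors

In Z/94Z each nonzero element is either a unit (gcd with 94 is 1) or a zero-divisor (gcd > 1). The number of units is φ(94): factorise 94 = 2 · 47, so φ(94) = (2 − 1) · (47 − 1) = 1 · 46 = 46. The nonzero elements number 94 − 1 = 93. Hence the nonzero zero-divisors number 93 − 46 = 47.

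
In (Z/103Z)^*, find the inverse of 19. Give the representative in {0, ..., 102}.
Apply the extended Euclidean algorithm to (103, 19), tracking rows (r, s, t) with s·103 + t·19 = r. Each division r_prev = q·r_cur + r_new produces the new row as (previous row) − q·(current row):
  row A: (103, 1, 0)   [1·103 + 0·19 = 103]
  row B: (19, 0, 1)   [0·103 + 1·19 = 19]
  103 = 5·19 + 8   → row C = row A − 5·row B = (8, 1, −5)   [check: 1·103 − 5·19 = 8]
  19 = 2·8 + 3   → row D = row B − 2·row C = (3, −2, 11)   [check: −2·103 + 11·19 = 3]
  8 = 2·3 + 2   → row E = row C − 2·row D = (2, 5, −27)   [check: 5·103 − 27·19 = 2]
  3 = 1·2 + 1   → row F = row D − 1·row E = (1, −7, 38)   [check: −7·103 + 38·19 = 1]
  2 = 2·1 + 0   → remainder 0, stop. gcd = 1 (last nonzero row F).
The gcd is 1, so 19 is invertible mod 103. The last nonzero row gives −7·103 + 38·19 = 1, so t = 38. So 19^(−1) ≡ 38 (mod 103). Verify: 19 · 38 = 722 ≡ 1 (mod 103). ✓

Final answer: 19^(−1) ≡ 38 (mod 103)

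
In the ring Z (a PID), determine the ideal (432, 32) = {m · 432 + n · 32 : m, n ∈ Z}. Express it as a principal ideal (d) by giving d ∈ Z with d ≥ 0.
(432, 32) = (16); d = 16

In the PID Z, (a, b) is generated by gcd(a, b). Compute gcd(432, 32) with the extended Euclidean algorithm, tracking rows (r, s, t) with s·432 + t·32 = r:
  row A: (432, 1, 0)   [1·432 + 0·32 = 432]
  row B: (32, 0, 1)   [0·432 + 1·32 = 32]
  432 = 13·32 + 16   → row C = row A − 13·row B = (16, 1, −13)   [check: 1·432 − 13·32 = 16]
  32 = 2·16 + 0   → remainder 0, stop. gcd = 16 (last nonzero row C).
So gcd(432, 32) = 16, with Bézout identity 1·432 − 13·32 = 16. Containment (⊇): the Bézout identity exhibits 16 as an element of (432, 32), giving (16) ⊆ (432, 32). Containment (⊆): since 16 | 432 and 16 | 32 (432 = 16·27, 32 = 16·2), every Z-linear combination of 432 and 32 is divisible by 16, so (432, 32) ⊆ (16). Therefore (432, 32) = (16), d = 16.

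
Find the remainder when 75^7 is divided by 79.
Use repeated squaring. Binary(7) = 111. Walk through the bits of the exponent 7 left-to-right: at each bit after the leading one, square the running value, then multiply by 75 if the bit is 1 (always reducing mod 79):
  bit 1 = 1 (leading): start with 75.
  bit 2 = 1: square 75^2 = 5625 ≡ 16; bit is 1, so multiply 16·75 = 1200 ≡ 15 (mod 79).
  bit 3 = 1: square 15^2 = 225 ≡ 67; bit is 1, so multiply 67·75 = 5025 ≡ 48 (mod 79).
Final value: 75^7 ≡ 48 (mod 79).

Final answer: 48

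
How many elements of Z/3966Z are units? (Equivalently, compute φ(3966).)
An element a ∈ Z/3966Z is a unit iff gcd(a, 3966) = 1, so the number of units is φ(3966). φ is multiplicative, with φ(p^e) = p^e − p^(e−1). Factorise 3966 = 2 · 3 · 661. Then
  φ(3966) = (2 − 1) · (3 − 1) · (661 − 1) = 1 · 2 · 660 = 1320.

Final answer: Z/3966Z has φ(3966) = 1320 units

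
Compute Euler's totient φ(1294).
φ is multiplicative, with φ(p^e) = p^e − p^(e−1). Factorise 1294 = 2 · 647. Then
  φ(1294) = (2 − 1) · (647 − 1) = 1 · 646 = 646.

Final answer: φ(1294) = 646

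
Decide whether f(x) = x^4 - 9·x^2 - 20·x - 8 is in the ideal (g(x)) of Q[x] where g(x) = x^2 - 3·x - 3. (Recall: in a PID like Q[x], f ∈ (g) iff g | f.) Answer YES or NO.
NO

In Q[x] the ideal (g) consists of all multiples of g, so f ∈ (g) iff g | f, i.e. iff the remainder of f on division by g is 0. Divide f by g (g is monic, so eliminate the leading term of the running remainder at each step):
  leading term x^4: subtract (x^2)·g(x) = x^4 - 3·x^3 - 3·x^2, leaving 3·x^3 - 6·x^2 - 20·x - 8
  leading term 3·x^3: subtract (3·x)·g(x) = 3·x^3 - 9·x^2 - 9·x, leaving 3·x^2 - 11·x - 8
  leading term 3·x^2: subtract (3)·g(x) = 3·x^2 - 9·x - 9, leaving 1 - 2·x
The remainder r(x) = 1 - 2·x ≠ 0 (and deg r < deg g), so g ∤ f, i.e. f ∉ (g).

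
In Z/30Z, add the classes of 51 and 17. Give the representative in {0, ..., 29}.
8

Reduce the summands first: 51 ≡ 21 (mod 30), so 51 + 17 ≡ 21 + 17 (mod 30). 21 + 17 = 38; 38 = 1·30 + 8, so (51 + 17) mod 30 = 8.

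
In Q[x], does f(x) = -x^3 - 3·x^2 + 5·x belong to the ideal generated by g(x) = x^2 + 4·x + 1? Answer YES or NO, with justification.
In Q[x] the ideal (g) consists of all multiples of g, so f ∈ (g) iff g | f, i.e. iff the remainder of f on division by g is 0. Divide f by g (g is monic, so eliminate the leading term of the running remainder at each step):
  leading term -x^3: subtract (-x)·g(x) = -x^3 - 4·x^2 - x, leaving x^2 + 6·x
  leading term x^2: subtract (1)·g(x) = x^2 + 4·x + 1, leaving 2·x - 1
The remainder r(x) = 2·x - 1 ≠ 0 (and deg r < deg g), so g ∤ f, i.e. f ∉ (g).

Final answer: NO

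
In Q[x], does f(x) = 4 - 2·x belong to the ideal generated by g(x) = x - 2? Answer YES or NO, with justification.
YES

In Q[x] the ideal (g) consists of all multiples of g, so f ∈ (g) iff g | f, i.e. iff the remainder of f on division by g is 0. Divide f by g (g is monic, so eliminate the leading term of the running remainder at each step):
  leading term -2·x: subtract (-2)·g(x) = 4 - 2·x, leaving 0
The remainder is 0, so f(x) = g(x) · h(x) with h(x) = -2. Hence g | f, i.e. f ∈ (g).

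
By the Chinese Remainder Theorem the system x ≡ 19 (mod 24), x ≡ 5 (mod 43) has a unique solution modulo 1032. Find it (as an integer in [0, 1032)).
The moduli 24, 43 are pairwise coprime, so by the CRT there is a unique solution mod 24·43 = 1032.
Solve by successive substitution. Start with x ≡ 19 (mod 24).
  Combine with x ≡ 5 (mod 43): write x = 19 + 24·t and require 19 + 24·t ≡ 5 (mod 43), i.e. 24·t ≡ 5 − 19 ≡ 29 (mod 43). Since 24^(−1) ≡ 9 (mod 43), t ≡ 9·29 ≡ 3 (mod 43). So x ≡ 19 + 24·3 = 91 (mod 1032).
Unique solution in [0, 1032): x = 91.

Final answer: x ≡ 91 (mod 1032); the representative in [0, 1032) is 91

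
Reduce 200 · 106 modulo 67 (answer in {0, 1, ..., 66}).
28

Reduce the factors first: 200 ≡ 66, 106 ≡ 39 (mod 67), so 200 · 106 ≡ 66 · 39 (mod 67). 66 · 39 = 2574. Dividing by 67: 2574 = 38·67 + 28. So (200 · 106) mod 67 = 28.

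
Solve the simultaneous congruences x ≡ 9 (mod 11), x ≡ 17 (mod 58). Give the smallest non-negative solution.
x ≡ 75 (mod 638); the representative in [0, 638) is 75

The moduli 11, 58 are pairwise coprime, so by the CRT there is a unique solution mod 11·58 = 638.
Solve by successive substitution. Start with x ≡ 9 (mod 11).
  Combine with x ≡ 17 (mod 58): write x = 9 + 11·t and require 9 + 11·t ≡ 17 (mod 58), i.e. 11·t ≡ 17 − 9 ≡ 8 (mod 58). Since 11^(−1) ≡ 37 (mod 58), t ≡ 37·8 ≡ 6 (mod 58). So x ≡ 9 + 11·6 = 75 (mod 638).
Unique solution in [0, 638): x = 75.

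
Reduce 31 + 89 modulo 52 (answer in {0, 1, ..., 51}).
16

Reduce the summands first: 89 ≡ 37 (mod 52), so 31 + 89 ≡ 31 + 37 (mod 52). 31 + 37 = 68; 68 = 1·52 + 16, so (31 + 89) mod 52 = 16.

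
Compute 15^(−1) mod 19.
15^(−1) ≡ 14 (mod 19)

Apply the extended Euclidean algorithm to (19, 15), tracking rows (r, s, t) with s·19 + t·15 = r. Each division r_prev = q·r_cur + r_new produces the new row as (previous row) − q·(current row):
  row A: (19, 1, 0)   [1·19 + 0·15 = 19]
  row B: (15, 0, 1)   [0·19 + 1·15 = 15]
  19 = 1·15 + 4   → row C = row A − 1·row B = (4, 1, −1)   [check: 1·19 − 1·15 = 4]
  15 = 3·4 + 3   → row D = row B − 3·row C = (3, −3, 4)   [check: −3·19 + 4·15 = 3]
  4 = 1·3 + 1   → row E = row C − 1·row D = (1, 4, −5)   [check: 4·19 − 5·15 = 1]
  3 = 3·1 + 0   → remainder 0, stop. gcd = 1 (last nonzero row E).
The gcd is 1, so 15 is invertible mod 19. The last nonzero row gives 4·19 − 5·15 = 1, so t = −5. So 15^(−1) ≡ −5 ≡ 14 (mod 19). Verify: 15 · 14 = 210 ≡ 1 (mod 19). ✓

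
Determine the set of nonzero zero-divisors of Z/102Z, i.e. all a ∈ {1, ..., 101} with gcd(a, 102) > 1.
An element a ∈ Z/102Z (with a ≠ 0) is a zero-divisor iff gcd(a, 102) > 1 (because a is a unit precisely when gcd(a, n) = 1, and in Z/nZ every nonzero, non-unit element is a zero-divisor). Scan a = 1, ..., 101 and keep those with gcd(a, 102) > 1:
  gcd(2, 102) = 2, gcd(3, 102) = 3, gcd(4, 102) = 2, gcd(6, 102) = 6, gcd(8, 102) = 2, gcd(9, 102) = 3, gcd(10, 102) = 2, gcd(12, 102) = 6, gcd(14, 102) = 2, gcd(15, 102) = 3, gcd(16, 102) = 2, gcd(17, 102) = 17, gcd(18, 102) = 6, gcd(20, 102) = 2, gcd(21, 102) = 3, gcd(22, 102) = 2, gcd(24, 102) = 6, gcd(26, 102) = 2, gcd(27, 102) = 3, gcd(28, 102) = 2, gcd(30, 102) = 6, gcd(32, 102) = 2, gcd(33, 102) = 3, gcd(34, 102) = 34, gcd(36, 102) = 6, gcd(38, 102) = 2, gcd(39, 102) = 3, gcd(40, 102) = 2, gcd(42, 102) = 6, gcd(44, 102) = 2, gcd(45, 102) = 3, gcd(46, 102) = 2, gcd(48, 102) = 6, gcd(50, 102) = 2, gcd(51, 102) = 51, gcd(52, 102) = 2, gcd(54, 102) = 6, gcd(56, 102) = 2, gcd(57, 102) = 3, gcd(58, 102) = 2, gcd(60, 102) = 6, gcd(62, 102) = 2, gcd(63, 102) = 3, gcd(64, 102) = 2, gcd(66, 102) = 6, gcd(68, 102) = 34, gcd(69, 102) = 3, gcd(70, 102) = 2, gcd(72, 102) = 6, gcd(74, 102) = 2, gcd(75, 102) = 3, gcd(76, 102) = 2, gcd(78, 102) = 6, gcd(80, 102) = 2, gcd(81, 102) = 3, gcd(82, 102) = 2, gcd(84, 102) = 6, gcd(85, 102) = 17, gcd(86, 102) = 2, gcd(87, 102) = 3, gcd(88, 102) = 2, gcd(90, 102) = 6, gcd(92, 102) = 2, gcd(93, 102) = 3, gcd(94, 102) = 2, gcd(96, 102) = 6, gcd(98, 102) = 2, gcd(99, 102) = 3, gcd(100, 102) = 2.
All other a ∈ {1, ..., 101} have gcd(a, 102) = 1 and are units. So the nonzero zero-divisors are exactly the 69 values of a appearing in this scan.

Final answer: nonzero zero-divisors of Z/102Z = {2, 3, 4, 6, 8, 9, 10, 12, 14, 15, 16, 17, 18, 20, 21, 22, 24, 26, 27, 28, 30, 32, 33, 34, 36, 38, 39, 40, 42, 44, 45, 46, 48, 50, 51, 52, 54, 56, 57, 58, 60, 62, 63, 64, 66, 68, 69, 70, 72, 74, 75, 76, 78, 80, 81, 82, 84, 85, 86, 87, 88, 90, 92, 93, 94, 96, 98, 99, 100}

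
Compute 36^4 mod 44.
Use repeated squaring. Binary(4) = 100. Walk through the bits of the exponent 4 left-to-right: at each bit after the leading one, square the running value, then multiply by 36 if the bit is 1 (always reducing mod 44):
  bit 1 = 1 (leading): start with 36.
  bit 2 = 0: square 36^2 = 1296 ≡ 20 (mod 44).
  bit 3 = 0: square 20^2 = 400 ≡ 4 (mod 44).
Final value: 36^4 ≡ 4 (mod 44).

Final answer: 4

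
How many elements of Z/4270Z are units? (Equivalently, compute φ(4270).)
Z/4270Z has φ(4270) = 1440 units

An element a ∈ Z/4270Z is a unit iff gcd(a, 4270) = 1, so the number of units is φ(4270). φ is multiplicative, with φ(p^e) = p^e − p^(e−1). Factorise 4270 = 2 · 5 · 7 · 61. Then
  φ(4270) = (2 − 1) · (5 − 1) · (7 − 1) · (61 − 1) = 1 · 4 · 6 · 60 = 1440.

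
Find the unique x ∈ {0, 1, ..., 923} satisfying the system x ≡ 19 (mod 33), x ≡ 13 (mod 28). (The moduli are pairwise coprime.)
x ≡ 349 (mod 924); the representative in [0, 924) is 349

The moduli 33, 28 are pairwise coprime, so by the CRT there is a unique solution mod 33·28 = 924.
Solve by successive substitution. Start with x ≡ 19 (mod 33).
  Combine with x ≡ 13 (mod 28): write x = 19 + 33·t and require 19 + 33·t ≡ 13 (mod 28), i.e. 33·t ≡ 13 − 19 ≡ 22 (mod 28). Since 33^(−1) ≡ 17 (mod 28) (33 ≡ 5 (mod 28)), t ≡ 17·22 ≡ 10 (mod 28). So x ≡ 19 + 33·10 = 349 (mod 924).
Unique solution in [0, 924): x = 349.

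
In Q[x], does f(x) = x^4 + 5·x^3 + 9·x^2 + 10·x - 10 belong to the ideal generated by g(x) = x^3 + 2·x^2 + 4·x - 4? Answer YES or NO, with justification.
In Q[x] the ideal (g) consists of all multiples of g, so f ∈ (g) iff g | f, i.e. iff the remainder of f on division by g is 0. Divide f by g (g is monic, so eliminate the leading term of the running remainder at each step):
  leading term x^4: subtract (x)·g(x) = x^4 + 2·x^3 + 4·x^2 - 4·x, leaving 3·x^3 + 5·x^2 + 14·x - 10
  leading term 3·x^3: subtract (3)·g(x) = 3·x^3 + 6·x^2 + 12·x - 12, leaving -x^2 + 2·x + 2
The remainder r(x) = -x^2 + 2·x + 2 ≠ 0 (and deg r < deg g), so g ∤ f, i.e. f ∉ (g).

Final answer: NO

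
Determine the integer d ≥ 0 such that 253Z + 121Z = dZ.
(253, 121) = (11); d = 11

In the PID Z, (a, b) is generated by gcd(a, b). Compute gcd(253, 121) with the extended Euclidean algorithm, tracking rows (r, s, t) with s·253 + t·121 = r:
  row A: (253, 1, 0)   [1·253 + 0·121 = 253]
  row B: (121, 0, 1)   [0·253 + 1·121 = 121]
  253 = 2·121 + 11   → row C = row A − 2·row B = (11, 1, −2)   [check: 1·253 − 2·121 = 11]
  121 = 11·11 + 0   → remainder 0, stop. gcd = 11 (last nonzero row C).
So gcd(253, 121) = 11, with Bézout identity 1·253 − 2·121 = 11. Containment (⊇): the Bézout identity exhibits 11 as an element of (253, 121), giving (11) ⊆ (253, 121). Containment (⊆): since 11 | 253 and 11 | 121 (253 = 11·23, 121 = 11·11), every Z-linear combination of 253 and 121 is divisible by 11, so (253, 121) ⊆ (11). Therefore (253, 121) = (11), d = 11.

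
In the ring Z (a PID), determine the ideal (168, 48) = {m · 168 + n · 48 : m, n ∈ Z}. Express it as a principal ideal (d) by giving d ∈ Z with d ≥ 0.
In the PID Z, (a, b) is generated by gcd(a, b). Compute gcd(168, 48) with the extended Euclidean algorithm, tracking rows (r, s, t) with s·168 + t·48 = r:
  row A: (168, 1, 0)   [1·168 + 0·48 = 168]
  row B: (48, 0, 1)   [0·168 + 1·48 = 48]
  168 = 3·48 + 24   → row C = row A − 3·row B = (24, 1, −3)   [check: 1·168 − 3·48 = 24]
  48 = 2·24 + 0   → remainder 0, stop. gcd = 24 (last nonzero row C).
So gcd(168, 48) = 24, with Bézout identity 1·168 − 3·48 = 24. Containment (⊇): the Bézout identity exhibits 24 as an element of (168, 48), giving (24) ⊆ (168, 48). Containment (⊆): since 24 | 168 and 24 | 48 (168 = 24·7, 48 = 24·2), every Z-linear combination of 168 and 48 is divisible by 24, so (168, 48) ⊆ (24). Therefore (168, 48) = (24), d = 24.

Final answer: (168, 48) = (24); d = 24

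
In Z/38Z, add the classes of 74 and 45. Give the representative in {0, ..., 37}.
Reduce the summands first: 74 ≡ 36, 45 ≡ 7 (mod 38), so 74 + 45 ≡ 36 + 7 (mod 38). 36 + 7 = 43; 43 = 1·38 + 5, so (74 + 45) mod 38 = 5.

Final answer: 5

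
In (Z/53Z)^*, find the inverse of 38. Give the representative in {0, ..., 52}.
Apply the extended Euclidean algorithm to (53, 38), tracking rows (r, s, t) with s·53 + t·38 = r. Each division r_prev = q·r_cur + r_new produces the new row as (previous row) − q·(current row):
  row A: (53, 1, 0)   [1·53 + 0·38 = 53]
  row B: (38, 0, 1)   [0·53 + 1·38 = 38]
  53 = 1·38 + 15   → row C = row A − 1·row B = (15, 1, −1)   [check: 1·53 − 1·38 = 15]
  38 = 2·15 + 8   → row D = row B − 2·row C = (8, −2, 3)   [check: −2·53 + 3·38 = 8]
  15 = 1·8 + 7   → row E = row C − 1·row D = (7, 3, −4)   [check: 3·53 − 4·38 = 7]
  8 = 1·7 + 1   → row F = row D − 1·row E = (1, −5, 7)   [check: −5·53 + 7·38 = 1]
  7 = 7·1 + 0   → remainder 0, stop. gcd = 1 (last nonzero row F).
The gcd is 1, so 38 is invertible mod 53. The last nonzero row gives −5·53 + 7·38 = 1, so t = 7. So 38^(−1) ≡ 7 (mod 53). Verify: 38 · 7 = 266 ≡ 1 (mod 53). ✓

Final answer: 38^(−1) ≡ 7 (mod 53)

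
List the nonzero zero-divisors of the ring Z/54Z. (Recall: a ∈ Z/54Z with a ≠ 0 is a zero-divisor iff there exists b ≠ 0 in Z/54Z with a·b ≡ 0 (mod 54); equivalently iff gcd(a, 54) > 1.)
An element a ∈ Z/54Z (with a ≠ 0) is a zero-divisor iff gcd(a, 54) > 1 (because a is a unit precisely when gcd(a, n) = 1, and in Z/nZ every nonzero, non-unit element is a zero-divisor). Scan a = 1, ..., 53 and keep those with gcd(a, 54) > 1:
  gcd(2, 54) = 2, gcd(3, 54) = 3, gcd(4, 54) = 2, gcd(6, 54) = 6, gcd(8, 54) = 2, gcd(9, 54) = 9, gcd(10, 54) = 2, gcd(12, 54) = 6, gcd(14, 54) = 2, gcd(15, 54) = 3, gcd(16, 54) = 2, gcd(18, 54) = 18, gcd(20, 54) = 2, gcd(21, 54) = 3, gcd(22, 54) = 2, gcd(24, 54) = 6, gcd(26, 54) = 2, gcd(27, 54) = 27, gcd(28, 54) = 2, gcd(30, 54) = 6, gcd(32, 54) = 2, gcd(33, 54) = 3, gcd(34, 54) = 2, gcd(36, 54) = 18, gcd(38, 54) = 2, gcd(39, 54) = 3, gcd(40, 54) = 2, gcd(42, 54) = 6, gcd(44, 54) = 2, gcd(45, 54) = 9, gcd(46, 54) = 2, gcd(48, 54) = 6, gcd(50, 54) = 2, gcd(51, 54) = 3, gcd(52, 54) = 2.
All other a ∈ {1, ..., 53} have gcd(a, 54) = 1 and are units. So the nonzero zero-divisors are exactly the 35 values of a appearing in this scan.

Final answer: nonzero zero-divisors of Z/54Z = {2, 3, 4, 6, 8, 9, 10, 12, 14, 15, 16, 18, 20, 21, 22, 24, 26, 27, 28, 30, 32, 33, 34, 36, 38, 39, 40, 42, 44, 45, 46, 48, 50, 51, 52}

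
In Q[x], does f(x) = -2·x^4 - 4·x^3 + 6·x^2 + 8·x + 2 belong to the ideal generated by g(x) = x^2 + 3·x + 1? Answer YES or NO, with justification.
In Q[x] the ideal (g) consists of all multiples of g, so f ∈ (g) iff g | f, i.e. iff the remainder of f on division by g is 0. Divide f by g (g is monic, so eliminate the leading term of the running remainder at each step):
  leading term -2·x^4: subtract (-2·x^2)·g(x) = -2·x^4 - 6·x^3 - 2·x^2, leaving 2·x^3 + 8·x^2 + 8·x + 2
  leading term 2·x^3: subtract (2·x)·g(x) = 2·x^3 + 6·x^2 + 2·x, leaving 2·x^2 + 6·x + 2
  leading term 2·x^2: subtract (2)·g(x) = 2·x^2 + 6·x + 2, leaving 0
The remainder is 0, so f(x) = g(x) · h(x) with h(x) = -2·x^2 + 2·x + 2. Hence g | f, i.e. f ∈ (g).

Final answer: YES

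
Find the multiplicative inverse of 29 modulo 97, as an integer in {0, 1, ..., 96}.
Apply the extended Euclidean algorithm to (97, 29), tracking rows (r, s, t) with s·97 + t·29 = r. Each division r_prev = q·r_cur + r_new produces the new row as (previous row) − q·(current row):
  row A: (97, 1, 0)   [1·97 + 0·29 = 97]
  row B: (29, 0, 1)   [0·97 + 1·29 = 29]
  97 = 3·29 + 10   → row C = row A − 3·row B = (10, 1, −3)   [check: 1·97 − 3·29 = 10]
  29 = 2·10 + 9   → row D = row B − 2·row C = (9, −2, 7)   [check: −2·97 + 7·29 = 9]
  10 = 1·9 + 1   → row E = row C − 1·row D = (1, 3, −10)   [check: 3·97 − 10·29 = 1]
  9 = 9·1 + 0   → remainder 0, stop. gcd = 1 (last nonzero row E).
The gcd is 1, so 29 is invertible mod 97. The last nonzero row gives 3·97 − 10·29 = 1, so t = −10. So 29^(−1) ≡ −10 ≡ 87 (mod 97). Verify: 29 · 87 = 2523 ≡ 1 (mod 97). ✓

Final answer: 29^(−1) ≡ 87 (mod 97)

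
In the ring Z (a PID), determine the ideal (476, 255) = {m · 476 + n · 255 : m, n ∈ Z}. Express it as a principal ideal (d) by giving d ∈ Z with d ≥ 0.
(476, 255) = (17); d = 17

In the PID Z, (a, b) is generated by gcd(a, b). Compute gcd(476, 255) with the extended Euclidean algorithm, tracking rows (r, s, t) with s·476 + t·255 = r:
  row A: (476, 1, 0)   [1·476 + 0·255 = 476]
  row B: (255, 0, 1)   [0·476 + 1·255 = 255]
  476 = 1·255 + 221   → row C = row A − 1·row B = (221, 1, −1)   [check: 1·476 − 1·255 = 221]
  255 = 1·221 + 34   → row D = row B − 1·row C = (34, −1, 2)   [check: −1·476 + 2·255 = 34]
  221 = 6·34 + 17   → row E = row C − 6·row D = (17, 7, −13)   [check: 7·476 − 13·255 = 17]
  34 = 2·17 + 0   → remainder 0, stop. gcd = 17 (last nonzero row E).
So gcd(476, 255) = 17, with Bézout identity 7·476 − 13·255 = 17. Containment (⊇): the Bézout identity exhibits 17 as an element of (476, 255), giving (17) ⊆ (476, 255). Containment (⊆): since 17 | 476 and 17 | 255 (476 = 17·28, 255 = 17·15), every Z-linear combination of 476 and 255 is divisible by 17, so (476, 255) ⊆ (17). Therefore (476, 255) = (17), d = 17.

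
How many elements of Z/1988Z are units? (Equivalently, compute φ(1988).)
An element a ∈ Z/1988Z is a unit iff gcd(a, 1988) = 1, so the number of units is φ(1988). φ is multiplicative, with φ(p^e) = p^e − p^(e−1). Factorise 1988 = 2^2 · 7 · 71. Then
  φ(1988) = (2^2 − 2^1) · (7 − 1) · (71 − 1) = 2 · 6 · 70 = 840.

Final answer: Z/1988Z has φ(1988) = 840 units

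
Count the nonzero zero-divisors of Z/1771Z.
In Z/1771Z each nonzero element is either a unit (gcd with 1771 is 1) or a zero-divisor (gcd > 1). The number of units is φ(1771): factorise 1771 = 7 · 11 · 23, so φ(1771) = (7 − 1) · (11 − 1) · (23 − 1) = 6 · 10 · 22 = 1320. The nonzero elements number 1771 − 1 = 1770. Hence the nonzero zero-divisors number 1770 − 1320 = 450.

Final answer: Z/1771Z has 450 nonzero zero-divisors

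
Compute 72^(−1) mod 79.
72^(−1) ≡ 45 (mod 79)

Apply the extended Euclidean algorithm to (79, 72), tracking rows (r, s, t) with s·79 + t·72 = r. Each division r_prev = q·r_cur + r_new produces the new row as (previous row) − q·(current row):
  row A: (79, 1, 0)   [1·79 + 0·72 = 79]
  row B: (72, 0, 1)   [0·79 + 1·72 = 72]
  79 = 1·72 + 7   → row C = row A − 1·row B = (7, 1, −1)   [check: 1·79 − 1·72 = 7]
  72 = 10·7 + 2   → row D = row B − 10·row C = (2, −10, 11)   [check: −10·79 + 11·72 = 2]
  7 = 3·2 + 1   → row E = row C − 3·row D = (1, 31, −34)   [check: 31·79 − 34·72 = 1]
  2 = 2·1 + 0   → remainder 0, stop. gcd = 1 (last nonzero row E).
The gcd is 1, so 72 is invertible mod 79. The last nonzero row gives 31·79 − 34·72 = 1, so t = −34. So 72^(−1) ≡ −34 ≡ 45 (mod 79). Verify: 72 · 45 = 3240 ≡ 1 (mod 79). ✓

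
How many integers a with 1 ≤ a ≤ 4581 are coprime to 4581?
The number of a ∈ {1, ..., 4581} with gcd(a, 4581) = 1 is by definition Euler's totient φ(4581). φ is multiplicative, with φ(p^e) = p^e − p^(e−1). Factorise 4581 = 3^2 · 509. Then
  φ(4581) = (3^2 − 3^1) · (509 − 1) = 6 · 508 = 3048.
So there are 3048 such integers.

Final answer: 3048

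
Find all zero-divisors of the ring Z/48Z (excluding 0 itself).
nonzero zero-divisors of Z/48Z = {2, 3, 4, 6, 8, 9, 10, 12, 14, 15, 16, 18, 20, 21, 22, 24, 26, 27, 28, 30, 32, 33, 34, 36, 38, 39, 40, 42, 44, 45, 46}

An element a ∈ Z/48Z (with a ≠ 0) is a zero-divisor iff gcd(a, 48) > 1 (because a is a unit precisely when gcd(a, n) = 1, and in Z/nZ every nonzero, non-unit element is a zero-divisor). Scan a = 1, ..., 47 and keep those with gcd(a, 48) > 1:
  gcd(2, 48) = 2, gcd(3, 48) = 3, gcd(4, 48) = 4, gcd(6, 48) = 6, gcd(8, 48) = 8, gcd(9, 48) = 3, gcd(10, 48) = 2, gcd(12, 48) = 12, gcd(14, 48) = 2, gcd(15, 48) = 3, gcd(16, 48) = 16, gcd(18, 48) = 6, gcd(20, 48) = 4, gcd(21, 48) = 3, gcd(22, 48) = 2, gcd(24, 48) = 24, gcd(26, 48) = 2, gcd(27, 48) = 3, gcd(28, 48) = 4, gcd(30, 48) = 6, gcd(32, 48) = 16, gcd(33, 48) = 3, gcd(34, 48) = 2, gcd(36, 48) = 12, gcd(38, 48) = 2, gcd(39, 48) = 3, gcd(40, 48) = 8, gcd(42, 48) = 6, gcd(44, 48) = 4, gcd(45, 48) = 3, gcd(46, 48) = 2.
All other a ∈ {1, ..., 47} have gcd(a, 48) = 1 and are units. So the nonzero zero-divisors are exactly the 31 values of a appearing in this scan.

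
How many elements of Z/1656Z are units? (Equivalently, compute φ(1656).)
Z/1656Z has φ(1656) = 528 units

An element a ∈ Z/1656Z is a unit iff gcd(a, 1656) = 1, so the number of units is φ(1656). φ is multiplicative, with φ(p^e) = p^e − p^(e−1). Factorise 1656 = 2^3 · 3^2 · 23. Then
  φ(1656) = (2^3 − 2^2) · (3^2 − 3^1) · (23 − 1) = 4 · 6 · 22 = 528.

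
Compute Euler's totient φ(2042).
φ(2042) = 1020

φ is multiplicative, with φ(p^e) = p^e − p^(e−1). Factorise 2042 = 2 · 1021. Then
  φ(2042) = (2 − 1) · (1021 − 1) = 1 · 1020 = 1020.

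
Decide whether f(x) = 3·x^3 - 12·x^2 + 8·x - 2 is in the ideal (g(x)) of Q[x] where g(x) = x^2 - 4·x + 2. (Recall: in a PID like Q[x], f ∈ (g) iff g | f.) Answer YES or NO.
NO

In Q[x] the ideal (g) consists of all multiples of g, so f ∈ (g) iff g | f, i.e. iff the remainder of f on division by g is 0. Divide f by g (g is monic, so eliminate the leading term of the running remainder at each step):
  leading term 3·x^3: subtract (3·x)·g(x) = 3·x^3 - 12·x^2 + 6·x, leaving 2·x - 2
The remainder r(x) = 2·x - 2 ≠ 0 (and deg r < deg g), so g ∤ f, i.e. f ∉ (g).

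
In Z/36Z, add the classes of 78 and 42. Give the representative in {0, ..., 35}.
Reduce the summands first: 78 ≡ 6, 42 ≡ 6 (mod 36), so 78 + 42 ≡ 6 + 6 (mod 36). 6 + 6 = 12; 12 = 0·36 + 12, so (78 + 42) mod 36 = 12.

Final answer: 12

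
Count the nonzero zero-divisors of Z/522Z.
In Z/522Z each nonzero element is either a unit (gcd with 522 is 1) or a zero-divisor (gcd > 1). The number of units is φ(522): factorise 522 = 2 · 3^2 · 29, so φ(522) = (2 − 1) · (3^2 − 3^1) · (29 − 1) = 1 · 6 · 28 = 168. The nonzero elements number 522 − 1 = 521. Hence the nonzero zero-divisors number 521 − 168 = 353.

Final answer: Z/522Z has 353 nonzero zero-divisors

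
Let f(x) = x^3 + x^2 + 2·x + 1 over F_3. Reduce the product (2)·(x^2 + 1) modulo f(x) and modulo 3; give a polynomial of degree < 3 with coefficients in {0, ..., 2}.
a · b ≡ 2·x^2 + 2 (mod f(x))

Multiply as integer polynomials: a · b = 2·x^2 + 2. Reducing coefficients mod 3: a · b ≡ 2·x^2 + 2. This already has degree < 3, so no reduction by f is needed. Hence a · b ≡ 2·x^2 + 2 in F_3[x]/(f).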